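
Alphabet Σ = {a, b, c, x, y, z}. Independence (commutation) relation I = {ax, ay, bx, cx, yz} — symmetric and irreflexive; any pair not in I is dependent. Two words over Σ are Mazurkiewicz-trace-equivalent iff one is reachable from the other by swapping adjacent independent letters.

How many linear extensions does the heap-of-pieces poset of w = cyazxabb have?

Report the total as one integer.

piece 0:c — minimal
piece 1:y rests on {0:c}
piece 2:a rests on {0:c}
piece 3:z rests on {2:a}
piece 4:x rests on {1:y, 3:z}
piece 5:a rests on {3:z}
piece 6:b rests on {1:y, 5:a}
piece 7:b rests on {6:b}
minimal pieces: {0:c}
ways to finish when only these pieces remain (= sum over removing one remaining piece with nothing left below it):
  1 left: {4}→1  {7}→1
  2 left: {4,7}→2  {6,7}→1
  3 left: {4,6,7}→3  {5,6,7}→1
  4 left: {1,4,6,7}→3  {4,5,6,7}→4
  5 left: {1,4,5,6,7}→7  {3,4,5,6,7}→4
  6 left: {1,3,4,5,6,7}→11  {2,3,4,5,6,7}→4
  placing 0:c first → 15 extensions

15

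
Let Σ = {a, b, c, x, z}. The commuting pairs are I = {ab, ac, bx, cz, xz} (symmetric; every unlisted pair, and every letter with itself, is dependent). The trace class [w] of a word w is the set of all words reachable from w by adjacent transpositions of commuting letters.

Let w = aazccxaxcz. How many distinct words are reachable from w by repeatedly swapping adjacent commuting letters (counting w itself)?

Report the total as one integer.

48

#0=a has no predecessor
#1=a depends on [0:a]
#2=z depends on [1:a]
#3=c has no predecessor
#4=c depends on [3:c]
#5=x depends on [1:a, 4:c]
#6=a depends on [2:z, 5:x]
#7=x depends on [6:a]
#8=c depends on [7:x]
#9=z depends on [6:a]
sources: [0:a, 3:c]
N(rest) = Σ N(rest − s) over sources s of rest; N(one piece) = 1:
  size 1 → [8]=1  [9]=1
  size 2 → [7,8]=1  [8,9]=2
  size 3 → [7,8,9]=3
  size 4 → [6,7,8,9]=3
  size 5 → [2,6,7,8,9]=3  [5,6,7,8,9]=3
  size 6 → [2,5,6,7,8,9]=6  [4,5,6,7,8,9]=3
  size 7 → [1,2,5,6,7,8,9]=6  [2,4,5,6,7,8,9]=9  [3,4,5,6,7,8,9]=3
  size 8 → [0,1,2,5,6,7,8,9]=6  [1,2,4,5,6,7,8,9]=15  [2,3,4,5,6,7,8,9]=12
  first=0(a) contributes 27
  first=3(c) contributes 21
|[w]| = 48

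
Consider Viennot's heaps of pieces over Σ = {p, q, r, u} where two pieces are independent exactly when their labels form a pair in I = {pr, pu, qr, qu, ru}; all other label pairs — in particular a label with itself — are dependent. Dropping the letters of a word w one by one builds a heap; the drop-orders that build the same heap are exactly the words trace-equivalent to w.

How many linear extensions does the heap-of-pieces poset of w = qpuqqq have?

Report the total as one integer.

0(q) covers ∅
1(p) covers 0:q
2(u) covers ∅
3(q) covers 1:p
4(q) covers 3:q
5(q) covers 4:q
floor of heap: 0:q, 2:u
completions by unplaced set U, small U first (add the entries for U minus each lowest piece of U):
  |U|=1: {2}:1  {5}:1
  |U|=2: {2,5}:2  {4,5}:1
  |U|=3: {2,4,5}:3  {3,4,5}:1
  |U|=4: {1,3,4,5}:1  {2,3,4,5}:4
  start at 0(q): 5
  start at 2(u): 1
sum over floor = 6

6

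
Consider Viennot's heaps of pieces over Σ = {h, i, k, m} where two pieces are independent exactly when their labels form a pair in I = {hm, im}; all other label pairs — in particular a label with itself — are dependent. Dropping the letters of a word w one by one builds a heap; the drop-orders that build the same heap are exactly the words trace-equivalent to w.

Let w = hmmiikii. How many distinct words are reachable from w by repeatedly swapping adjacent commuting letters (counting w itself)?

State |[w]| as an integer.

10

piece 0:h — minimal
piece 1:m — minimal
piece 2:m rests on {1:m}
piece 3:i rests on {0:h}
piece 4:i rests on {3:i}
piece 5:k rests on {2:m, 4:i}
piece 6:i rests on {5:k}
piece 7:i rests on {6:i}
minimal pieces: {0:h, 1:m}
ways to finish when only these pieces remain (= sum over removing one remaining piece with nothing left below it):
  1 left: {7}→1
  2 left: {6,7}→1
  3 left: {5,6,7}→1
  4 left: {2,5,6,7}→1  {4,5,6,7}→1
  5 left: {1,2,5,6,7}→1  {2,4,5,6,7}→2  {3,4,5,6,7}→1
  6 left: {0,3,4,5,6,7}→1  {1,2,4,5,6,7}→3  {2,3,4,5,6,7}→3
  placing 0:h first → 6 extensions
  placing 1:m first → 4 extensions
total linear extensions = 10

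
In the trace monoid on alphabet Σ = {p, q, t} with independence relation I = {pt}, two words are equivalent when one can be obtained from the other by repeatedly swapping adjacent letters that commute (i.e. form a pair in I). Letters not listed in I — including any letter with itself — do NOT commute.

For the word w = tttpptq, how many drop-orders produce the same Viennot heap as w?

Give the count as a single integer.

15

#0=t has no predecessor
#1=t depends on [0:t]
#2=t depends on [1:t]
#3=p has no predecessor
#4=p depends on [3:p]
#5=t depends on [2:t]
#6=q depends on [4:p, 5:t]
sources: [0:t, 3:p]
N(rest) = Σ N(rest − s) over sources s of rest; N(one piece) = 1:
  size 1 → [6]=1
  size 2 → [4,6]=1  [5,6]=1
  size 3 → [2,5,6]=1  [3,4,6]=1  [4,5,6]=2
  size 4 → [1,2,5,6]=1  [2,4,5,6]=3  [3,4,5,6]=3
  size 5 → [0,1,2,5,6]=1  [1,2,4,5,6]=4  [2,3,4,5,6]=6
  first=0(t) contributes 10
  first=3(p) contributes 5
|[w]| = 15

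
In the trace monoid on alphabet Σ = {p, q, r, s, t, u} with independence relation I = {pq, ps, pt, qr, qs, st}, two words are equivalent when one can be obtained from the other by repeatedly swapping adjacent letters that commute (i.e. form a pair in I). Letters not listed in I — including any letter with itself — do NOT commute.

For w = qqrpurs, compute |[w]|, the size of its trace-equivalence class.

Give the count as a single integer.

piece 0:q — minimal
piece 1:q rests on {0:q}
piece 2:r — minimal
piece 3:p rests on {2:r}
piece 4:u rests on {1:q, 3:p}
piece 5:r rests on {4:u}
piece 6:s rests on {5:r}
minimal pieces: {0:q, 2:r}
ways to finish when only these pieces remain (= sum over removing one remaining piece with nothing left below it):
  1 left: {6}→1
  2 left: {5,6}→1
  3 left: {4,5,6}→1
  4 left: {1,4,5,6}→1  {3,4,5,6}→1
  5 left: {0,1,4,5,6}→1  {1,3,4,5,6}→2  {2,3,4,5,6}→1
  placing 0:q first → 3 extensions
  placing 2:r first → 3 extensions
total linear extensions = 6

6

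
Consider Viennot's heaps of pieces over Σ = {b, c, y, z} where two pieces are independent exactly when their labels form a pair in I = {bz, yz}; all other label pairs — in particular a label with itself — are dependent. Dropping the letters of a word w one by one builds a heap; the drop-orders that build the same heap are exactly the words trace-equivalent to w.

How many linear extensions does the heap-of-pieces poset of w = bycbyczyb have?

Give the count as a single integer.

3

0(b) covers ∅
1(y) covers 0:b
2(c) covers 1:y
3(b) covers 2:c
4(y) covers 3:b
5(c) covers 4:y
6(z) covers 5:c
7(y) covers 5:c
8(b) covers 7:y
floor of heap: 0:b
completions by unplaced set U, small U first (add the entries for U minus each lowest piece of U):
  |U|=1: {6}:1  {8}:1
  |U|=2: {6,8}:2  {7,8}:1
  |U|=3: {6,7,8}:3
  |U|=4: {5,6,7,8}:3
  |U|=5: {4,5,6,7,8}:3
  |U|=6: {3,4,5,6,7,8}:3
  |U|=7: {2,3,4,5,6,7,8}:3
  start at 0(b): 3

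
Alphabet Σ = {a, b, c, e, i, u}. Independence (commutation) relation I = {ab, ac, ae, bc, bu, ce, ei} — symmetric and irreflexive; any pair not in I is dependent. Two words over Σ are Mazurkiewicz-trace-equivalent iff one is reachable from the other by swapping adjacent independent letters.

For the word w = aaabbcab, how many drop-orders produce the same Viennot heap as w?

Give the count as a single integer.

280

piece 0:a — minimal
piece 1:a rests on {0:a}
piece 2:a rests on {1:a}
piece 3:b — minimal
piece 4:b rests on {3:b}
piece 5:c — minimal
piece 6:a rests on {2:a}
piece 7:b rests on {4:b}
minimal pieces: {0:a, 3:b, 5:c}
ways to finish when only these pieces remain (= sum over removing one remaining piece with nothing left below it):
  1 left: {5}→1  {6}→1  {7}→1
  2 left: {2,6}→1  {4,7}→1  {5,6}→2  {5,7}→2  {6,7}→2
  3 left: {1,2,6}→1  {2,5,6}→3  {2,6,7}→3  {3,4,7}→1  {4,5,7}→3  {4,6,7}→3  {5,6,7}→6
  4 left: {0,1,2,6}→1  {1,2,5,6}→4  {1,2,6,7}→4  {2,4,6,7}→6  {2,5,6,7}→12  {3,4,5,7}→4  {3,4,6,7}→4  {4,5,6,7}→12
  5 left: {0,1,2,5,6}→5  {0,1,2,6,7}→5  {1,2,4,6,7}→10  {1,2,5,6,7}→20  {2,3,4,6,7}→10  {2,4,5,6,7}→30  {3,4,5,6,7}→20
  6 left: {0,1,2,4,6,7}→15  {0,1,2,5,6,7}→30  {1,2,3,4,6,7}→20  {1,2,4,5,6,7}→60  {2,3,4,5,6,7}→60
  placing 0:a first → 140 extensions
  placing 3:b first → 105 extensions
  placing 5:c first → 35 extensions
total linear extensions = 280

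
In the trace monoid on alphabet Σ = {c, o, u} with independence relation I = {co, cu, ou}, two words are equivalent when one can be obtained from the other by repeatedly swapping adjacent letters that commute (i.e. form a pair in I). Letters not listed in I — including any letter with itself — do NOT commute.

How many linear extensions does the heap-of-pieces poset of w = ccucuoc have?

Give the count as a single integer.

105

drop 0:c onto floor
drop 1:c onto {0:c}
drop 2:u onto floor
drop 3:c onto {1:c}
drop 4:u onto {2:u}
drop 5:o onto floor
drop 6:c onto {3:c}
ground layer = {0:c, 2:u, 5:o}
drop-orders for the pieces not yet dropped (sum over which currently-grounded one goes next):
  1 to go: {4} 1  {5} 1  {6} 1
  2 to go: {2,4} 1  {3,6} 1  {4,5} 2  {4,6} 2  {5,6} 2
  3 to go: {1,3,6} 1  {2,4,5} 3  {2,4,6} 3  {3,4,6} 3  {3,5,6} 3  {4,5,6} 6
  4 to go: {0,1,3,6} 1  {1,3,4,6} 4  {1,3,5,6} 4  {2,3,4,6} 6  {2,4,5,6} 12  {3,4,5,6} 12
  5 to go: {0,1,3,4,6} 5  {0,1,3,5,6} 5  {1,2,3,4,6} 10  {1,3,4,5,6} 20  {2,3,4,5,6} 30
  if 0:c drops first: 60 orders
  if 2:u drops first: 30 orders
  if 5:o drops first: 15 orders
heap linearizations: 105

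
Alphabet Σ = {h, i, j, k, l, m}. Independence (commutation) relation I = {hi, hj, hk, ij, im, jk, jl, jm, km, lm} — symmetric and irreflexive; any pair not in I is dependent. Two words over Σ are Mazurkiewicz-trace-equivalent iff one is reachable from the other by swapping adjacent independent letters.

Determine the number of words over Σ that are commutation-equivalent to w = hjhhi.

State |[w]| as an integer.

drop 0:h onto floor
drop 1:j onto floor
drop 2:h onto {0:h}
drop 3:h onto {2:h}
drop 4:i onto floor
ground layer = {0:h, 1:j, 4:i}
drop-orders for the pieces not yet dropped (sum over which currently-grounded one goes next):
  1 to go: {1} 1  {3} 1  {4} 1
  2 to go: {1,3} 2  {1,4} 2  {2,3} 1  {3,4} 2
  3 to go: {0,2,3} 1  {1,2,3} 3  {1,3,4} 6  {2,3,4} 3
  if 0:h drops first: 12 orders
  if 1:j drops first: 4 orders
  if 4:i drops first: 4 orders
heap linearizations: 20

20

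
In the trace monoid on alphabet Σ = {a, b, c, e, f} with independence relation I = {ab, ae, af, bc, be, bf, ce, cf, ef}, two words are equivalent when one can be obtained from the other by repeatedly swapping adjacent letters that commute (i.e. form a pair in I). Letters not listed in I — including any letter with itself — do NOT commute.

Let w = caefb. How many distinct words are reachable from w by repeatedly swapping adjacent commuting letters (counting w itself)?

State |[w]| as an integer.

drop 0:c onto floor
drop 1:a onto {0:c}
drop 2:e onto floor
drop 3:f onto floor
drop 4:b onto floor
ground layer = {0:c, 2:e, 3:f, 4:b}
drop-orders for the pieces not yet dropped (sum over which currently-grounded one goes next):
  1 to go: {1} 1  {2} 1  {3} 1  {4} 1
  2 to go: {0,1} 1  {1,2} 2  {1,3} 2  {1,4} 2  {2,3} 2  {2,4} 2  {3,4} 2
  3 to go: {0,1,2} 3  {0,1,3} 3  {0,1,4} 3  {1,2,3} 6  {1,2,4} 6  {1,3,4} 6  {2,3,4} 6
  if 0:c drops first: 24 orders
  if 2:e drops first: 12 orders
  if 3:f drops first: 12 orders
  if 4:b drops first: 12 orders
heap linearizations: 60

60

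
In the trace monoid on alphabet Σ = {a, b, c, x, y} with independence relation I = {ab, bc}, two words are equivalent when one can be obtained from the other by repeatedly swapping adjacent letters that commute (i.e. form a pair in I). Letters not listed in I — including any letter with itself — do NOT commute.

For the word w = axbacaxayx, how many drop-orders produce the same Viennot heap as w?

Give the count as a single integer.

4

0(a) covers ∅
1(x) covers 0:a
2(b) covers 1:x
3(a) covers 1:x
4(c) covers 3:a
5(a) covers 4:c
6(x) covers 2:b, 5:a
7(a) covers 6:x
8(y) covers 7:a
9(x) covers 8:y
floor of heap: 0:a
completions by unplaced set U, small U first (add the entries for U minus each lowest piece of U):
  |U|=1: {9}:1
  |U|=2: {8,9}:1
  |U|=3: {7,8,9}:1
  |U|=4: {6,7,8,9}:1
  |U|=5: {2,6,7,8,9}:1  {5,6,7,8,9}:1
  |U|=6: {2,5,6,7,8,9}:2  {4,5,6,7,8,9}:1
  |U|=7: {2,4,5,6,7,8,9}:3  {3,4,5,6,7,8,9}:1
  |U|=8: {2,3,4,5,6,7,8,9}:4
  start at 0(a): 4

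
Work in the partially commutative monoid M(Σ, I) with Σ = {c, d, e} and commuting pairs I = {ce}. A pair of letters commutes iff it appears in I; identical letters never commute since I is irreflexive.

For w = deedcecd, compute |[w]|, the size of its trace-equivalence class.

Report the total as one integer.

3

0(d) covers ∅
1(e) covers 0:d
2(e) covers 1:e
3(d) covers 2:e
4(c) covers 3:d
5(e) covers 3:d
6(c) covers 4:c
7(d) covers 5:e, 6:c
floor of heap: 0:d
completions by unplaced set U, small U first (add the entries for U minus each lowest piece of U):
  |U|=1: {7}:1
  |U|=2: {5,7}:1  {6,7}:1
  |U|=3: {4,6,7}:1  {5,6,7}:2
  |U|=4: {4,5,6,7}:3
  |U|=5: {3,4,5,6,7}:3
  |U|=6: {2,3,4,5,6,7}:3
  start at 0(d): 3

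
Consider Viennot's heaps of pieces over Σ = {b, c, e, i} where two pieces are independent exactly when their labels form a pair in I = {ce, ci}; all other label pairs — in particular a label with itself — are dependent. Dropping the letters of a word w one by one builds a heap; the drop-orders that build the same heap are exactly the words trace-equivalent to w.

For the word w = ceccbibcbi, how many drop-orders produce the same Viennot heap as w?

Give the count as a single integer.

#0=c has no predecessor
#1=e has no predecessor
#2=c depends on [0:c]
#3=c depends on [2:c]
#4=b depends on [1:e, 3:c]
#5=i depends on [4:b]
#6=b depends on [5:i]
#7=c depends on [6:b]
#8=b depends on [7:c]
#9=i depends on [8:b]
sources: [0:c, 1:e]
N(rest) = Σ N(rest − s) over sources s of rest; N(one piece) = 1:
  size 1 → [9]=1
  size 2 → [8,9]=1
  size 3 → [7,8,9]=1
  size 4 → [6,7,8,9]=1
  size 5 → [5,6,7,8,9]=1
  size 6 → [4,5,6,7,8,9]=1
  size 7 → [1,4,5,6,7,8,9]=1  [3,4,5,6,7,8,9]=1
  size 8 → [1,3,4,5,6,7,8,9]=2  [2,3,4,5,6,7,8,9]=1
  first=0(c) contributes 3
  first=1(e) contributes 1
|[w]| = 4

4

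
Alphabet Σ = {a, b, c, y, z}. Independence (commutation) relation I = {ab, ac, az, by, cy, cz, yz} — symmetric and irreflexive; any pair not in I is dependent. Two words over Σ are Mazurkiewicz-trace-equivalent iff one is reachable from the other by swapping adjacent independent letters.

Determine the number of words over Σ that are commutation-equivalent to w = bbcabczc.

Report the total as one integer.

drop 0:b onto floor
drop 1:b onto {0:b}
drop 2:c onto {1:b}
drop 3:a onto floor
drop 4:b onto {2:c}
drop 5:c onto {4:b}
drop 6:z onto {4:b}
drop 7:c onto {5:c}
ground layer = {0:b, 3:a}
drop-orders for the pieces not yet dropped (sum over which currently-grounded one goes next):
  1 to go: {3} 1  {6} 1  {7} 1
  2 to go: {3,6} 2  {3,7} 2  {5,7} 1  {6,7} 2
  3 to go: {3,5,7} 3  {3,6,7} 6  {5,6,7} 3
  4 to go: {3,5,6,7} 12  {4,5,6,7} 3
  5 to go: {2,4,5,6,7} 3  {3,4,5,6,7} 15
  6 to go: {1,2,4,5,6,7} 3  {2,3,4,5,6,7} 18
  if 0:b drops first: 21 orders
  if 3:a drops first: 3 orders
heap linearizations: 24

24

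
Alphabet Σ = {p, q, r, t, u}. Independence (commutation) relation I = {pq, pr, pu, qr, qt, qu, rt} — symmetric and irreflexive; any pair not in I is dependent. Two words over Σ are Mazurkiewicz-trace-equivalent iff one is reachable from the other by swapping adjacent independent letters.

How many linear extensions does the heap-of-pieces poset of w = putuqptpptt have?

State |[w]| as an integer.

0(p) covers ∅
1(u) covers ∅
2(t) covers 0:p, 1:u
3(u) covers 2:t
4(q) covers ∅
5(p) covers 2:t
6(t) covers 3:u, 5:p
7(p) covers 6:t
8(p) covers 7:p
9(t) covers 8:p
10(t) covers 9:t
floor of heap: 0:p, 1:u, 4:q
completions by unplaced set U, small U first (add the entries for U minus each lowest piece of U):
  |U|=1: {4}:1  {10}:1
  |U|=2: {4,10}:2  {9,10}:1
  |U|=3: {4,9,10}:3  {8,9,10}:1
  |U|=4: {4,8,9,10}:4  {7,8,9,10}:1
  |U|=5: {4,7,8,9,10}:5  {6,7,8,9,10}:1
  |U|=6: {3,6,7,8,9,10}:1  {4,6,7,8,9,10}:6  {5,6,7,8,9,10}:1
  |U|=7: {3,4,6,7,8,9,10}:7  {3,5,6,7,8,9,10}:2  {4,5,6,7,8,9,10}:7
  |U|=8: {2,3,5,6,7,8,9,10}:2  {3,4,5,6,7,8,9,10}:16
  |U|=9: {0,2,3,5,6,7,8,9,10}:2  {1,2,3,5,6,7,8,9,10}:2  {2,3,4,5,6,7,8,9,10}:18
  start at 0(p): 20
  start at 1(u): 20
  start at 4(q): 4
sum over floor = 44

44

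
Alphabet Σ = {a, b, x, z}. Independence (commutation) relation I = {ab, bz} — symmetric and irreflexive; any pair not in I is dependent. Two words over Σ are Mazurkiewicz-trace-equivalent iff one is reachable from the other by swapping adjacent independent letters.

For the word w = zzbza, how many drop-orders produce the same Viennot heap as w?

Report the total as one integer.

5

#0=z has no predecessor
#1=z depends on [0:z]
#2=b has no predecessor
#3=z depends on [1:z]
#4=a depends on [3:z]
sources: [0:z, 2:b]
N(rest) = Σ N(rest − s) over sources s of rest; N(one piece) = 1:
  size 1 → [2]=1  [4]=1
  size 2 → [2,4]=2  [3,4]=1
  size 3 → [1,3,4]=1  [2,3,4]=3
  first=0(z) contributes 4
  first=2(b) contributes 1
|[w]| = 5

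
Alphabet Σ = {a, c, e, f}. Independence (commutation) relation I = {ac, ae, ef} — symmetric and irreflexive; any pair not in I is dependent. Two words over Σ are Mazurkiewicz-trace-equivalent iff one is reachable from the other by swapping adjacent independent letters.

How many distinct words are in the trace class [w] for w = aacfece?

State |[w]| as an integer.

drop 0:a onto floor
drop 1:a onto {0:a}
drop 2:c onto floor
drop 3:f onto {1:a, 2:c}
drop 4:e onto {2:c}
drop 5:c onto {3:f, 4:e}
drop 6:e onto {5:c}
ground layer = {0:a, 2:c}
drop-orders for the pieces not yet dropped (sum over which currently-grounded one goes next):
  1 to go: {6} 1
  2 to go: {5,6} 1
  3 to go: {3,5,6} 1  {4,5,6} 1
  4 to go: {1,3,5,6} 1  {3,4,5,6} 2
  5 to go: {0,1,3,5,6} 1  {1,3,4,5,6} 3  {2,3,4,5,6} 2
  if 0:a drops first: 5 orders
  if 2:c drops first: 4 orders
heap linearizations: 9

9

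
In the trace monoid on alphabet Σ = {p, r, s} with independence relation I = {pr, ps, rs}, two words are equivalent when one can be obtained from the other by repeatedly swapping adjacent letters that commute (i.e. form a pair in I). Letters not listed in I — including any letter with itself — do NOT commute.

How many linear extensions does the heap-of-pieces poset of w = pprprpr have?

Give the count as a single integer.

35

piece 0:p — minimal
piece 1:p rests on {0:p}
piece 2:r — minimal
piece 3:p rests on {1:p}
piece 4:r rests on {2:r}
piece 5:p rests on {3:p}
piece 6:r rests on {4:r}
minimal pieces: {0:p, 2:r}
ways to finish when only these pieces remain (= sum over removing one remaining piece with nothing left below it):
  1 left: {5}→1  {6}→1
  2 left: {3,5}→1  {4,6}→1  {5,6}→2
  3 left: {1,3,5}→1  {2,4,6}→1  {3,5,6}→3  {4,5,6}→3
  4 left: {0,1,3,5}→1  {1,3,5,6}→4  {2,4,5,6}→4  {3,4,5,6}→6
  5 left: {0,1,3,5,6}→5  {1,3,4,5,6}→10  {2,3,4,5,6}→10
  placing 0:p first → 20 extensions
  placing 2:r first → 15 extensions
total linear extensions = 35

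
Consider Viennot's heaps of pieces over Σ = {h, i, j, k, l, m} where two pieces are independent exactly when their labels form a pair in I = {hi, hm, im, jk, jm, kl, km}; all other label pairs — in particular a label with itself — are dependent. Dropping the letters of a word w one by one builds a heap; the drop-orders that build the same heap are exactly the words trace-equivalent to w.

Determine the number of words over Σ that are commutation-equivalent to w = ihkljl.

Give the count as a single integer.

drop 0:i onto floor
drop 1:h onto floor
drop 2:k onto {0:i, 1:h}
drop 3:l onto {0:i, 1:h}
drop 4:j onto {3:l}
drop 5:l onto {4:j}
ground layer = {0:i, 1:h}
drop-orders for the pieces not yet dropped (sum over which currently-grounded one goes next):
  1 to go: {2} 1  {5} 1
  2 to go: {2,5} 2  {4,5} 1
  3 to go: {2,4,5} 3  {3,4,5} 1
  4 to go: {2,3,4,5} 4
  if 0:i drops first: 4 orders
  if 1:h drops first: 4 orders
heap linearizations: 8

8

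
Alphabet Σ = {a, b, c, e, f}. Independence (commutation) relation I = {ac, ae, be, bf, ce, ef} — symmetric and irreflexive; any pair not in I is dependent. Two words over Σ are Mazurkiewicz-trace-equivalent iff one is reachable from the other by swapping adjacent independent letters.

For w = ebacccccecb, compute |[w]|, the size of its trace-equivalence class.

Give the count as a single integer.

0(e) covers ∅
1(b) covers ∅
2(a) covers 1:b
3(c) covers 1:b
4(c) covers 3:c
5(c) covers 4:c
6(c) covers 5:c
7(c) covers 6:c
8(e) covers 0:e
9(c) covers 7:c
10(b) covers 2:a, 9:c
floor of heap: 0:e, 1:b
completions by unplaced set U, small U first (add the entries for U minus each lowest piece of U):
  |U|=1: {8}:1  {10}:1
  |U|=2: {0,8}:1  {2,10}:1  {8,10}:2  {9,10}:1
  |U|=3: {0,8,10}:3  {2,8,10}:3  {2,9,10}:2  {7,9,10}:1  {8,9,10}:3
  |U|=4: {0,2,8,10}:6  {0,8,9,10}:6  {2,7,9,10}:3  {2,8,9,10}:8  {6,7,9,10}:1  {7,8,9,10}:4
  |U|=5: {0,2,8,9,10}:20  {0,7,8,9,10}:10  {2,6,7,9,10}:4  {2,7,8,9,10}:15  {5,6,7,9,10}:1  {6,7,8,9,10}:5
  |U|=6: {0,2,7,8,9,10}:45  {0,6,7,8,9,10}:15  {2,5,6,7,9,10}:5  {2,6,7,8,9,10}:24  {4,5,6,7,9,10}:1  {5,6,7,8,9,10}:6
  |U|=7: {0,2,6,7,8,9,10}:84  {0,5,6,7,8,9,10}:21  {2,4,5,6,7,9,10}:6  {2,5,6,7,8,9,10}:35  {3,4,5,6,7,9,10}:1  {4,5,6,7,8,9,10}:7
  |U|=8: {0,2,5,6,7,8,9,10}:140  {0,4,5,6,7,8,9,10}:28  {2,3,4,5,6,7,9,10}:7  {2,4,5,6,7,8,9,10}:48  {3,4,5,6,7,8,9,10}:8
  |U|=9: {0,2,4,5,6,7,8,9,10}:216  {0,3,4,5,6,7,8,9,10}:36  {1,2,3,4,5,6,7,9,10}:7  {2,3,4,5,6,7,8,9,10}:63
  start at 0(e): 70
  start at 1(b): 315
sum over floor = 385

385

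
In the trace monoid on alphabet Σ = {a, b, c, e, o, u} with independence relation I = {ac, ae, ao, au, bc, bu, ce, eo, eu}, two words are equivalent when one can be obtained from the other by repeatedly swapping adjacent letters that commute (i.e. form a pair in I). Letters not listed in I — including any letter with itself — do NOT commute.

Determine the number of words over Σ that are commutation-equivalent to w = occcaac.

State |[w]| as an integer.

drop 0:o onto floor
drop 1:c onto {0:o}
drop 2:c onto {1:c}
drop 3:c onto {2:c}
drop 4:a onto floor
drop 5:a onto {4:a}
drop 6:c onto {3:c}
ground layer = {0:o, 4:a}
drop-orders for the pieces not yet dropped (sum over which currently-grounded one goes next):
  1 to go: {5} 1  {6} 1
  2 to go: {3,6} 1  {4,5} 1  {5,6} 2
  3 to go: {2,3,6} 1  {3,5,6} 3  {4,5,6} 3
  4 to go: {1,2,3,6} 1  {2,3,5,6} 4  {3,4,5,6} 6
  5 to go: {0,1,2,3,6} 1  {1,2,3,5,6} 5  {2,3,4,5,6} 10
  if 0:o drops first: 15 orders
  if 4:a drops first: 6 orders
heap linearizations: 21

21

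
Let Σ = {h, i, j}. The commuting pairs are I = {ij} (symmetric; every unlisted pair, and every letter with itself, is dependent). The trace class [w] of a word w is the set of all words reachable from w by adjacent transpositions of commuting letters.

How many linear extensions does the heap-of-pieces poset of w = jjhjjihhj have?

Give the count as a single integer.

3

0(j) covers ∅
1(j) covers 0:j
2(h) covers 1:j
3(j) covers 2:h
4(j) covers 3:j
5(i) covers 2:h
6(h) covers 4:j, 5:i
7(h) covers 6:h
8(j) covers 7:h
floor of heap: 0:j
completions by unplaced set U, small U first (add the entries for U minus each lowest piece of U):
  |U|=1: {8}:1
  |U|=2: {7,8}:1
  |U|=3: {6,7,8}:1
  |U|=4: {4,6,7,8}:1  {5,6,7,8}:1
  |U|=5: {3,4,6,7,8}:1  {4,5,6,7,8}:2
  |U|=6: {3,4,5,6,7,8}:3
  |U|=7: {2,3,4,5,6,7,8}:3
  start at 0(j): 3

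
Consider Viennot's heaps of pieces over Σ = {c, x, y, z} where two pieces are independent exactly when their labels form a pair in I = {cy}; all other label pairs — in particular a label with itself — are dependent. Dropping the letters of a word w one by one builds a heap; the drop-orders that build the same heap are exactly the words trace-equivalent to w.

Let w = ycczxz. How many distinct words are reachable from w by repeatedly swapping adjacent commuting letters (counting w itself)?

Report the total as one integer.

3

#0=y has no predecessor
#1=c has no predecessor
#2=c depends on [1:c]
#3=z depends on [0:y, 2:c]
#4=x depends on [3:z]
#5=z depends on [4:x]
sources: [0:y, 1:c]
N(rest) = Σ N(rest − s) over sources s of rest; N(one piece) = 1:
  size 1 → [5]=1
  size 2 → [4,5]=1
  size 3 → [3,4,5]=1
  size 4 → [0,3,4,5]=1  [2,3,4,5]=1
  first=0(y) contributes 1
  first=1(c) contributes 2
|[w]| = 3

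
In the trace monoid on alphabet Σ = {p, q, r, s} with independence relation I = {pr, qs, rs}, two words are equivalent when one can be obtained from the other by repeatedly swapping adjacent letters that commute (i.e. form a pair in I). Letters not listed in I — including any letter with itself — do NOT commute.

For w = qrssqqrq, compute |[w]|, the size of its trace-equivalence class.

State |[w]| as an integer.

28

piece 0:q — minimal
piece 1:r rests on {0:q}
piece 2:s — minimal
piece 3:s rests on {2:s}
piece 4:q rests on {1:r}
piece 5:q rests on {4:q}
piece 6:r rests on {5:q}
piece 7:q rests on {6:r}
minimal pieces: {0:q, 2:s}
ways to finish when only these pieces remain (= sum over removing one remaining piece with nothing left below it):
  1 left: {3}→1  {7}→1
  2 left: {2,3}→1  {3,7}→2  {6,7}→1
  3 left: {2,3,7}→3  {3,6,7}→3  {5,6,7}→1
  4 left: {2,3,6,7}→6  {3,5,6,7}→4  {4,5,6,7}→1
  5 left: {1,4,5,6,7}→1  {2,3,5,6,7}→10  {3,4,5,6,7}→5
  6 left: {0,1,4,5,6,7}→1  {1,3,4,5,6,7}→6  {2,3,4,5,6,7}→15
  placing 0:q first → 21 extensions
  placing 2:s first → 7 extensions
total linear extensions = 28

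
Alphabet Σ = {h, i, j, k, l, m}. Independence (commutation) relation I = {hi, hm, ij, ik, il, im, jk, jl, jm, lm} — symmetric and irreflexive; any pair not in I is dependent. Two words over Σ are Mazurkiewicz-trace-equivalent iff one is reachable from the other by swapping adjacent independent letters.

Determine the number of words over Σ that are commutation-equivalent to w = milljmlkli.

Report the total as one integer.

#0=m has no predecessor
#1=i has no predecessor
#2=l has no predecessor
#3=l depends on [2:l]
#4=j has no predecessor
#5=m depends on [0:m]
#6=l depends on [3:l]
#7=k depends on [5:m, 6:l]
#8=l depends on [7:k]
#9=i depends on [1:i]
sources: [0:m, 1:i, 2:l, 4:j]
N(rest) = Σ N(rest − s) over sources s of rest; N(one piece) = 1:
  size 1 → [4]=1  [8]=1  [9]=1
  size 2 → [1,9]=1  [4,8]=2  [4,9]=2  [7,8]=1  [8,9]=2
  size 3 → [1,4,9]=3  [1,8,9]=3  [4,7,8]=3  [4,8,9]=6  [5,7,8]=1  [6,7,8]=1  [7,8,9]=3
  size 4 → [0,5,7,8]=1  [1,4,8,9]=12  [1,7,8,9]=6  [3,6,7,8]=1  [4,5,7,8]=4  [4,6,7,8]=4  [4,7,8,9]=12  [5,6,7,8]=2  [5,7,8,9]=4  [6,7,8,9]=4
  size 5 → [0,4,5,7,8]=5  [0,5,6,7,8]=3  [0,5,7,8,9]=5  [1,4,7,8,9]=30  [1,5,7,8,9]=10  [1,6,7,8,9]=10  [2,3,6,7,8]=1  [3,4,6,7,8]=5  [3,5,6,7,8]=3  [3,6,7,8,9]=5  [4,5,6,7,8]=10  [4,5,7,8,9]=20  [4,6,7,8,9]=20  [5,6,7,8,9]=10
  size 6 → [0,1,5,7,8,9]=15  [0,3,5,6,7,8]=6  [0,4,5,6,7,8]=18  [0,4,5,7,8,9]=30  [0,5,6,7,8,9]=18  [1,3,6,7,8,9]=15  [1,4,5,7,8,9]=60  [1,4,6,7,8,9]=60  [1,5,6,7,8,9]=30  [2,3,4,6,7,8]=6  [2,3,5,6,7,8]=4  [2,3,6,7,8,9]=6  [3,4,5,6,7,8]=18  [3,4,6,7,8,9]=30  [3,5,6,7,8,9]=18  [4,5,6,7,8,9]=60
  size 7 → [0,1,4,5,7,8,9]=105  [0,1,5,6,7,8,9]=63  [0,2,3,5,6,7,8]=10  [0,3,4,5,6,7,8]=42  [0,3,5,6,7,8,9]=42  [0,4,5,6,7,8,9]=126  [1,2,3,6,7,8,9]=21  [1,3,4,6,7,8,9]=105  [1,3,5,6,7,8,9]=63  [1,4,5,6,7,8,9]=210  [2,3,4,5,6,7,8]=28  [2,3,4,6,7,8,9]=42  [2,3,5,6,7,8,9]=28  [3,4,5,6,7,8,9]=126
  size 8 → [0,1,3,5,6,7,8,9]=168  [0,1,4,5,6,7,8,9]=504  [0,2,3,4,5,6,7,8]=80  [0,2,3,5,6,7,8,9]=80  [0,3,4,5,6,7,8,9]=336  [1,2,3,4,6,7,8,9]=168  [1,2,3,5,6,7,8,9]=112  [1,3,4,5,6,7,8,9]=504  [2,3,4,5,6,7,8,9]=224
  first=0(m) contributes 1008
  first=1(i) contributes 720
  first=2(l) contributes 1512
  first=4(j) contributes 360
|[w]| = 3600

3600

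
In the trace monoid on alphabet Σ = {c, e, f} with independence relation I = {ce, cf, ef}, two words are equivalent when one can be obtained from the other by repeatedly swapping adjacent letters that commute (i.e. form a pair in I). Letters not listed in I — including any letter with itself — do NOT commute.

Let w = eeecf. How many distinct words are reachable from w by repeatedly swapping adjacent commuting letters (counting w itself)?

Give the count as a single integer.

20

drop 0:e onto floor
drop 1:e onto {0:e}
drop 2:e onto {1:e}
drop 3:c onto floor
drop 4:f onto floor
ground layer = {0:e, 3:c, 4:f}
drop-orders for the pieces not yet dropped (sum over which currently-grounded one goes next):
  1 to go: {2} 1  {3} 1  {4} 1
  2 to go: {1,2} 1  {2,3} 2  {2,4} 2  {3,4} 2
  3 to go: {0,1,2} 1  {1,2,3} 3  {1,2,4} 3  {2,3,4} 6
  if 0:e drops first: 12 orders
  if 3:c drops first: 4 orders
  if 4:f drops first: 4 orders
heap linearizations: 20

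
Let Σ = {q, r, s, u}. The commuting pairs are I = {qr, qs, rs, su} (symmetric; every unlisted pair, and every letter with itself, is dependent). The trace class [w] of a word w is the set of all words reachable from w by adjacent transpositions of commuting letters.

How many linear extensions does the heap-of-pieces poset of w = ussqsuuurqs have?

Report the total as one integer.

piece 0:u — minimal
piece 1:s — minimal
piece 2:s rests on {1:s}
piece 3:q rests on {0:u}
piece 4:s rests on {2:s}
piece 5:u rests on {3:q}
piece 6:u rests on {5:u}
piece 7:u rests on {6:u}
piece 8:r rests on {7:u}
piece 9:q rests on {7:u}
piece 10:s rests on {4:s}
minimal pieces: {0:u, 1:s}
ways to finish when only these pieces remain (= sum over removing one remaining piece with nothing left below it):
  1 left: {8}→1  {9}→1  {10}→1
  2 left: {4,10}→1  {8,9}→2  {8,10}→2  {9,10}→2
  3 left: {2,4,10}→1  {4,8,10}→3  {4,9,10}→3  {7,8,9}→2  {8,9,10}→6
  4 left: {1,2,4,10}→1  {2,4,8,10}→4  {2,4,9,10}→4  {4,8,9,10}→12  {6,7,8,9}→2  {7,8,9,10}→8
  5 left: {1,2,4,8,10}→5  {1,2,4,9,10}→5  {2,4,8,9,10}→20  {4,7,8,9,10}→20  {5,6,7,8,9}→2  {6,7,8,9,10}→10
  6 left: {1,2,4,8,9,10}→30  {2,4,7,8,9,10}→40  {3,5,6,7,8,9}→2  {4,6,7,8,9,10}→30  {5,6,7,8,9,10}→12
  7 left: {0,3,5,6,7,8,9}→2  {1,2,4,7,8,9,10}→70  {2,4,6,7,8,9,10}→70  {3,5,6,7,8,9,10}→14  {4,5,6,7,8,9,10}→42
  8 left: {0,3,5,6,7,8,9,10}→16  {1,2,4,6,7,8,9,10}→140  {2,4,5,6,7,8,9,10}→112  {3,4,5,6,7,8,9,10}→56
  9 left: {0,3,4,5,6,7,8,9,10}→72  {1,2,4,5,6,7,8,9,10}→252  {2,3,4,5,6,7,8,9,10}→168
  placing 0:u first → 420 extensions
  placing 1:s first → 240 extensions
total linear extensions = 660

660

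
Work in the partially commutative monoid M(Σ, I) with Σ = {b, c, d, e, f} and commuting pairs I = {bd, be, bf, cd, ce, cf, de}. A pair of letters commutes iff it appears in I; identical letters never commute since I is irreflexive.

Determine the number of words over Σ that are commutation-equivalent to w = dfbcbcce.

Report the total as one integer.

56

#0=d has no predecessor
#1=f depends on [0:d]
#2=b has no predecessor
#3=c depends on [2:b]
#4=b depends on [3:c]
#5=c depends on [4:b]
#6=c depends on [5:c]
#7=e depends on [1:f]
sources: [0:d, 2:b]
N(rest) = Σ N(rest − s) over sources s of rest; N(one piece) = 1:
  size 1 → [6]=1  [7]=1
  size 2 → [1,7]=1  [5,6]=1  [6,7]=2
  size 3 → [0,1,7]=1  [1,6,7]=3  [4,5,6]=1  [5,6,7]=3
  size 4 → [0,1,6,7]=4  [1,5,6,7]=6  [3,4,5,6]=1  [4,5,6,7]=4
  size 5 → [0,1,5,6,7]=10  [1,4,5,6,7]=10  [2,3,4,5,6]=1  [3,4,5,6,7]=5
  size 6 → [0,1,4,5,6,7]=20  [1,3,4,5,6,7]=15  [2,3,4,5,6,7]=6
  first=0(d) contributes 21
  first=2(b) contributes 35
|[w]| = 56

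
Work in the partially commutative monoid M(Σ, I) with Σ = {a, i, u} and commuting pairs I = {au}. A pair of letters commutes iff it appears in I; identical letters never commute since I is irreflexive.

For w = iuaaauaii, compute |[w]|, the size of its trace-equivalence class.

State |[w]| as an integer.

piece 0:i — minimal
piece 1:u rests on {0:i}
piece 2:a rests on {0:i}
piece 3:a rests on {2:a}
piece 4:a rests on {3:a}
piece 5:u rests on {1:u}
piece 6:a rests on {4:a}
piece 7:i rests on {5:u, 6:a}
piece 8:i rests on {7:i}
minimal pieces: {0:i}
ways to finish when only these pieces remain (= sum over removing one remaining piece with nothing left below it):
  1 left: {8}→1
  2 left: {7,8}→1
  3 left: {5,7,8}→1  {6,7,8}→1
  4 left: {1,5,7,8}→1  {4,6,7,8}→1  {5,6,7,8}→2
  5 left: {1,5,6,7,8}→3  {3,4,6,7,8}→1  {4,5,6,7,8}→3
  6 left: {1,4,5,6,7,8}→6  {2,3,4,6,7,8}→1  {3,4,5,6,7,8}→4
  7 left: {1,3,4,5,6,7,8}→10  {2,3,4,5,6,7,8}→5
  placing 0:i first → 15 extensions

15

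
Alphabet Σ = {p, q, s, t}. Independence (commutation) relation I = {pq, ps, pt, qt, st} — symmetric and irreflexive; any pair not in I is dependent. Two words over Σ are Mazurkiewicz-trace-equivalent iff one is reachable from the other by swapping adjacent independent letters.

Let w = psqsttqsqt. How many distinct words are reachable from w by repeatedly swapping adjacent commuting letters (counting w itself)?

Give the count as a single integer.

0(p) covers ∅
1(s) covers ∅
2(q) covers 1:s
3(s) covers 2:q
4(t) covers ∅
5(t) covers 4:t
6(q) covers 3:s
7(s) covers 6:q
8(q) covers 7:s
9(t) covers 5:t
floor of heap: 0:p, 1:s, 4:t
completions by unplaced set U, small U first (add the entries for U minus each lowest piece of U):
  |U|=1: {0}:1  {8}:1  {9}:1
  |U|=2: {0,8}:2  {0,9}:2  {5,9}:1  {7,8}:1  {8,9}:2
  |U|=3: {0,5,9}:3  {0,7,8}:3  {0,8,9}:6  {4,5,9}:1  {5,8,9}:3  {6,7,8}:1  {7,8,9}:3
  |U|=4: {0,4,5,9}:4  {0,5,8,9}:12  {0,6,7,8}:4  {0,7,8,9}:12  {3,6,7,8}:1  {4,5,8,9}:4  {5,7,8,9}:6  {6,7,8,9}:4
  |U|=5: {0,3,6,7,8}:5  {0,4,5,8,9}:20  {0,5,7,8,9}:30  {0,6,7,8,9}:20  {2,3,6,7,8}:1  {3,6,7,8,9}:5  {4,5,7,8,9}:10  {5,6,7,8,9}:10
  |U|=6: {0,2,3,6,7,8}:6  {0,3,6,7,8,9}:30  {0,4,5,7,8,9}:60  {0,5,6,7,8,9}:60  {1,2,3,6,7,8}:1  {2,3,6,7,8,9}:6  {3,5,6,7,8,9}:15  {4,5,6,7,8,9}:20
  |U|=7: {0,1,2,3,6,7,8}:7  {0,2,3,6,7,8,9}:42  {0,3,5,6,7,8,9}:105  {0,4,5,6,7,8,9}:140  {1,2,3,6,7,8,9}:7  {2,3,5,6,7,8,9}:21  {3,4,5,6,7,8,9}:35
  |U|=8: {0,1,2,3,6,7,8,9}:56  {0,2,3,5,6,7,8,9}:168  {0,3,4,5,6,7,8,9}:280  {1,2,3,5,6,7,8,9}:28  {2,3,4,5,6,7,8,9}:56
  start at 0(p): 84
  start at 1(s): 504
  start at 4(t): 252
sum over floor = 840

840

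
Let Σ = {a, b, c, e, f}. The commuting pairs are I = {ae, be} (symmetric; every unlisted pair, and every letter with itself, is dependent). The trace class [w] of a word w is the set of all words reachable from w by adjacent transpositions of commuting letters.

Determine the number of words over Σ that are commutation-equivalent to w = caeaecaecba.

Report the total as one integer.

#0=c has no predecessor
#1=a depends on [0:c]
#2=e depends on [0:c]
#3=a depends on [1:a]
#4=e depends on [2:e]
#5=c depends on [3:a, 4:e]
#6=a depends on [5:c]
#7=e depends on [5:c]
#8=c depends on [6:a, 7:e]
#9=b depends on [8:c]
#10=a depends on [9:b]
sources: [0:c]
N(rest) = Σ N(rest − s) over sources s of rest; N(one piece) = 1:
  size 1 → [10]=1
  size 2 → [9,10]=1
  size 3 → [8,9,10]=1
  size 4 → [6,8,9,10]=1  [7,8,9,10]=1
  size 5 → [6,7,8,9,10]=2
  size 6 → [5,6,7,8,9,10]=2
  size 7 → [3,5,6,7,8,9,10]=2  [4,5,6,7,8,9,10]=2
  size 8 → [1,3,5,6,7,8,9,10]=2  [2,4,5,6,7,8,9,10]=2  [3,4,5,6,7,8,9,10]=4
  size 9 → [1,3,4,5,6,7,8,9,10]=6  [2,3,4,5,6,7,8,9,10]=6
  first=0(c) contributes 12

12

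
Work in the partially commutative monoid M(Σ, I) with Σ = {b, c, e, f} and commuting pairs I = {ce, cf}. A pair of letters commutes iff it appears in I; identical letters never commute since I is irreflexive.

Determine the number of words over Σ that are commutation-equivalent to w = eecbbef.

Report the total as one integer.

#0=e has no predecessor
#1=e depends on [0:e]
#2=c has no predecessor
#3=b depends on [1:e, 2:c]
#4=b depends on [3:b]
#5=e depends on [4:b]
#6=f depends on [5:e]
sources: [0:e, 2:c]
N(rest) = Σ N(rest − s) over sources s of rest; N(one piece) = 1:
  size 1 → [6]=1
  size 2 → [5,6]=1
  size 3 → [4,5,6]=1
  size 4 → [3,4,5,6]=1
  size 5 → [1,3,4,5,6]=1  [2,3,4,5,6]=1
  first=0(e) contributes 2
  first=2(c) contributes 1
|[w]| = 3

3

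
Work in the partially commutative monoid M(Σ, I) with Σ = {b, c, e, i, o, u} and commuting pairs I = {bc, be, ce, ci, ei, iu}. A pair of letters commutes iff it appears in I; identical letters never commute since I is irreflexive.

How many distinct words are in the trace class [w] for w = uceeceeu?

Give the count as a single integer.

15

0(u) covers ∅
1(c) covers 0:u
2(e) covers 0:u
3(e) covers 2:e
4(c) covers 1:c
5(e) covers 3:e
6(e) covers 5:e
7(u) covers 4:c, 6:e
floor of heap: 0:u
completions by unplaced set U, small U first (add the entries for U minus each lowest piece of U):
  |U|=1: {7}:1
  |U|=2: {4,7}:1  {6,7}:1
  |U|=3: {1,4,7}:1  {4,6,7}:2  {5,6,7}:1
  |U|=4: {1,4,6,7}:3  {3,5,6,7}:1  {4,5,6,7}:3
  |U|=5: {1,4,5,6,7}:6  {2,3,5,6,7}:1  {3,4,5,6,7}:4
  |U|=6: {1,3,4,5,6,7}:10  {2,3,4,5,6,7}:5
  start at 0(u): 15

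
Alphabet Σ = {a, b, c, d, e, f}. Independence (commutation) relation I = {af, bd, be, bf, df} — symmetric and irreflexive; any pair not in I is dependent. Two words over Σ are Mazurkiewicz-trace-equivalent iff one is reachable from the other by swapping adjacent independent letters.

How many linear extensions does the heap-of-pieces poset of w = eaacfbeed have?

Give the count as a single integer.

5

drop 0:e onto floor
drop 1:a onto {0:e}
drop 2:a onto {1:a}
drop 3:c onto {2:a}
drop 4:f onto {3:c}
drop 5:b onto {3:c}
drop 6:e onto {4:f}
drop 7:e onto {6:e}
drop 8:d onto {7:e}
ground layer = {0:e}
drop-orders for the pieces not yet dropped (sum over which currently-grounded one goes next):
  1 to go: {5} 1  {8} 1
  2 to go: {5,8} 2  {7,8} 1
  3 to go: {5,7,8} 3  {6,7,8} 1
  4 to go: {4,6,7,8} 1  {5,6,7,8} 4
  5 to go: {4,5,6,7,8} 5
  6 to go: {3,4,5,6,7,8} 5
  7 to go: {2,3,4,5,6,7,8} 5
  if 0:e drops first: 5 orders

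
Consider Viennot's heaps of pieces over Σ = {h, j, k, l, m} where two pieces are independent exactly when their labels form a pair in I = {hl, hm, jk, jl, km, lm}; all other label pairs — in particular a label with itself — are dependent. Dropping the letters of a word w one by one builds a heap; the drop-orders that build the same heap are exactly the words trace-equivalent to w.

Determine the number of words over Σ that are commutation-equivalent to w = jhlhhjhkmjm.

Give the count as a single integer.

piece 0:j — minimal
piece 1:h rests on {0:j}
piece 2:l — minimal
piece 3:h rests on {1:h}
piece 4:h rests on {3:h}
piece 5:j rests on {4:h}
piece 6:h rests on {5:j}
piece 7:k rests on {2:l, 6:h}
piece 8:m rests on {5:j}
piece 9:j rests on {6:h, 8:m}
piece 10:m rests on {9:j}
minimal pieces: {0:j, 2:l}
ways to finish when only these pieces remain (= sum over removing one remaining piece with nothing left below it):
  1 left: {7}→1  {10}→1
  2 left: {2,7}→1  {7,10}→2  {9,10}→1
  3 left: {2,7,10}→3  {7,9,10}→3  {8,9,10}→1
  4 left: {2,7,9,10}→6  {6,7,9,10}→3  {7,8,9,10}→4
  5 left: {2,6,7,9,10}→9  {2,7,8,9,10}→10  {6,7,8,9,10}→7
  6 left: {2,6,7,8,9,10}→26  {5,6,7,8,9,10}→7
  7 left: {2,5,6,7,8,9,10}→33  {4,5,6,7,8,9,10}→7
  8 left: {2,4,5,6,7,8,9,10}→40  {3,4,5,6,7,8,9,10}→7
  9 left: {1,3,4,5,6,7,8,9,10}→7  {2,3,4,5,6,7,8,9,10}→47
  placing 0:j first → 54 extensions
  placing 2:l first → 7 extensions
total linear extensions = 61

61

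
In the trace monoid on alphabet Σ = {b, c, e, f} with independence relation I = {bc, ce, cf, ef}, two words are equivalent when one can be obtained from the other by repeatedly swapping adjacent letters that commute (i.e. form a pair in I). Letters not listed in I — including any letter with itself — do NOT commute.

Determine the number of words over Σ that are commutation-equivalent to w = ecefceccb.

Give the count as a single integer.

504

drop 0:e onto floor
drop 1:c onto floor
drop 2:e onto {0:e}
drop 3:f onto floor
drop 4:c onto {1:c}
drop 5:e onto {2:e}
drop 6:c onto {4:c}
drop 7:c onto {6:c}
drop 8:b onto {3:f, 5:e}
ground layer = {0:e, 1:c, 3:f}
drop-orders for the pieces not yet dropped (sum over which currently-grounded one goes next):
  1 to go: {7} 1  {8} 1
  2 to go: {3,8} 1  {5,8} 1  {6,7} 1  {7,8} 2
  3 to go: {2,5,8} 1  {3,5,8} 2  {3,7,8} 3  {4,6,7} 1  {5,7,8} 3  {6,7,8} 3
  4 to go: {0,2,5,8} 1  {1,4,6,7} 1  {2,3,5,8} 3  {2,5,7,8} 4  {3,5,7,8} 8  {3,6,7,8} 6  {4,6,7,8} 4  {5,6,7,8} 6
  5 to go: {0,2,3,5,8} 4  {0,2,5,7,8} 5  {1,4,6,7,8} 5  {2,3,5,7,8} 15  {2,5,6,7,8} 10  {3,4,6,7,8} 10  {3,5,6,7,8} 20  {4,5,6,7,8} 10
  6 to go: {0,2,3,5,7,8} 24  {0,2,5,6,7,8} 15  {1,3,4,6,7,8} 15  {1,4,5,6,7,8} 15  {2,3,5,6,7,8} 45  {2,4,5,6,7,8} 20  {3,4,5,6,7,8} 40
  7 to go: {0,2,3,5,6,7,8} 84  {0,2,4,5,6,7,8} 35  {1,2,4,5,6,7,8} 35  {1,3,4,5,6,7,8} 70  {2,3,4,5,6,7,8} 105
  if 0:e drops first: 210 orders
  if 1:c drops first: 224 orders
  if 3:f drops first: 70 orders
heap linearizations: 504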